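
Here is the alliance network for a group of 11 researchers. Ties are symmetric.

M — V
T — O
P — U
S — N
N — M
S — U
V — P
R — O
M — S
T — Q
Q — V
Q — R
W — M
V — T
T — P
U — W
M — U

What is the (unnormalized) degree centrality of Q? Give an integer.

Q is directly tied to R, T, and V. That is 3 neighbors, so the degree of Q is 3.

3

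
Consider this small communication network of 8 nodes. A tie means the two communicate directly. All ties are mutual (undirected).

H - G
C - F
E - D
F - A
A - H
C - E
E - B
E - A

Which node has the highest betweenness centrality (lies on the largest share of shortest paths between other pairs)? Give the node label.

E

Unnormalized betweenness of each node: A:23/2, B:0, C:3/2, D:0, E:25/2, F:3/2, G:0, H:6.
E has the largest value, 25/2, making it the main broker — the node through which the most shortest paths run.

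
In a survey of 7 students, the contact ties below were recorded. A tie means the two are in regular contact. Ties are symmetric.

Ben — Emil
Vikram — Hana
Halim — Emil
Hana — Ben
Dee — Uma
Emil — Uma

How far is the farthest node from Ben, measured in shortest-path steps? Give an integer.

3

Distances from Ben: Dee:3, Emil:1, Halim:2, Hana:1, Uma:2, Vikram:2.
The largest is 3 (to Dee), so the eccentricity of Ben is 3.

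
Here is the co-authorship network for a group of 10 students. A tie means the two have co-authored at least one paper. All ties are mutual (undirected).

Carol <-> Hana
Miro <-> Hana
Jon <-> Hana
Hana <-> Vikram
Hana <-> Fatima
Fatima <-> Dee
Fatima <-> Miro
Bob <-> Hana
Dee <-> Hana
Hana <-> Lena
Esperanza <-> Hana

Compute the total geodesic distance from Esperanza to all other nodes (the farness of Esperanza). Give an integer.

Distances from Esperanza: Bob:2, Carol:2, Dee:2, Fatima:2, Hana:1, Jon:2, Lena:2, Miro:2, Vikram:2.
Sum = 2 + 2 + 2 + 2 + 1 + 2 + 2 + 2 + 2 = 17.

17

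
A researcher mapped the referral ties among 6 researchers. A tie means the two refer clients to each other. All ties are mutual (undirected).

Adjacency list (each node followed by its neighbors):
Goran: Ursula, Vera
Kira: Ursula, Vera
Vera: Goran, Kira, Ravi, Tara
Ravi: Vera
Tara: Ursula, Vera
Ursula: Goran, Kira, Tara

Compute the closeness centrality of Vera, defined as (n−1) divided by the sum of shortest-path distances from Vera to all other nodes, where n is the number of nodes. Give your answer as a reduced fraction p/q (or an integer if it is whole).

Distances from Vera: Goran:1, Kira:1, Ravi:1, Tara:1, Ursula:2. Sum = 6.
n = 6, so closeness = 5/6.

5/6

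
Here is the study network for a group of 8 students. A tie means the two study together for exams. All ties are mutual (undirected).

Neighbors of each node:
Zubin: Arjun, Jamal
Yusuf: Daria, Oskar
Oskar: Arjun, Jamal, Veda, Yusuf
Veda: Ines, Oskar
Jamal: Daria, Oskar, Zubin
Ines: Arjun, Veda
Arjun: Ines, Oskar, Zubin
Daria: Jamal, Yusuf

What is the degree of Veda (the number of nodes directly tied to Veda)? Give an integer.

Veda is directly tied to Ines and Oskar. That is 2 neighbors, so the degree of Veda is 2.

2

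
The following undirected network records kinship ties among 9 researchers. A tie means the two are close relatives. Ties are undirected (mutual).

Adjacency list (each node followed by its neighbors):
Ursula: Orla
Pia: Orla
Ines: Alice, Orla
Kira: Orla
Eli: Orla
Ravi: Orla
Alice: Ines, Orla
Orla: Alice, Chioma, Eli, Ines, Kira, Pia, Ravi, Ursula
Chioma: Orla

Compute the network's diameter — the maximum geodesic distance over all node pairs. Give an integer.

Eccentricity of each node (its greatest distance to any other): Alice:2, Chioma:2, Eli:2, Ines:2, Kira:2, Orla:1, Pia:2, Ravi:2, Ursula:2.
The maximum eccentricity is 2, realized for instance by the pair Alice–Eli via Alice – Orla – Eli. So the diameter is 2.

2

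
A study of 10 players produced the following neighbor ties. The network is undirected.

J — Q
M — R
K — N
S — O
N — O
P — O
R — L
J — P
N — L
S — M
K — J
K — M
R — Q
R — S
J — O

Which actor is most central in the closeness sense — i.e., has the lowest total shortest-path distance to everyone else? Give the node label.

Farness (sum of distances to all others) for each node — J:15, K:15, L:18, M:16, N:16, O:14, P:19, Q:17, R:15, S:15.
The smallest farness is 14, for O, so O has the highest closeness.

O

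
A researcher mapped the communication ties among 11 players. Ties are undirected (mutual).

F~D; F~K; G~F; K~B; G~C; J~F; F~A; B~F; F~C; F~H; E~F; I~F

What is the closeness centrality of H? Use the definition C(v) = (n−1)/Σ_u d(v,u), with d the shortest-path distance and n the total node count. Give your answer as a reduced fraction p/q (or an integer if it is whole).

Distances from H: A:2, B:2, C:2, D:2, E:2, F:1, G:2, I:2, J:2, K:2. Sum = 19.
n = 11, so closeness = 10/19.

10/19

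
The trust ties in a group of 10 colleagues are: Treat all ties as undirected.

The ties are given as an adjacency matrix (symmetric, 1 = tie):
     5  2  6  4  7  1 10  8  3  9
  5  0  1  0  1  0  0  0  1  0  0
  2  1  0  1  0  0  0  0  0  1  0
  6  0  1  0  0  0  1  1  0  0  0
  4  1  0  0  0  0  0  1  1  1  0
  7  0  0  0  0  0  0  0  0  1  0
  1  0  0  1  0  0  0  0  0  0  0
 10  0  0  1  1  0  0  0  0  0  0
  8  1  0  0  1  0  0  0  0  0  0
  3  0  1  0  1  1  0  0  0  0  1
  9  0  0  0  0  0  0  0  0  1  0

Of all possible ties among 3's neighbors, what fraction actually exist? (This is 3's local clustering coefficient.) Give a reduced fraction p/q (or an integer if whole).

0

3's neighbors: 2, 4, 7, and 9 (k = 4).
Possible neighbor pairs: C(4,2) = 6. Edges among them: none → e = 0.
Clustering(3) = 0/6 = 0.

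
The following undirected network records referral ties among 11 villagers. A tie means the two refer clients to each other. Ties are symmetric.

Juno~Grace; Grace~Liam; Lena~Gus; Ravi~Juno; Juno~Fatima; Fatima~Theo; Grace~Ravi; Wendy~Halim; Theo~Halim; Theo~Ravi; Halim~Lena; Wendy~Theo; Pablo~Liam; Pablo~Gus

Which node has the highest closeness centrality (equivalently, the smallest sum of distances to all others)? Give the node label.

Farness (sum of distances to all others) for each node — Fatima:24, Grace:22, Gus:27, Halim:22, Juno:24, Lena:25, Liam:25, Pablo:27, Ravi:21, Theo:20, Wendy:25.
The smallest farness is 20, for Theo, so Theo has the highest closeness.

Theo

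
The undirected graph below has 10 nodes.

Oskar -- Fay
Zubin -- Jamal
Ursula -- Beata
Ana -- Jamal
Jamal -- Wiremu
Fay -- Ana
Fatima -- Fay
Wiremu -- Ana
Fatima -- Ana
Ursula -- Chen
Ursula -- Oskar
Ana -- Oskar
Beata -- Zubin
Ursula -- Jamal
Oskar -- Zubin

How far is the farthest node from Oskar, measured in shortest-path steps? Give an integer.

Distances from Oskar: Ana:1, Beata:2, Chen:2, Fatima:2, Fay:1, Jamal:2, Ursula:1, Wiremu:2, Zubin:1.
The largest is 2 (to Beata, Chen, Jamal, Fatima, and Wiremu), so the eccentricity of Oskar is 2.

2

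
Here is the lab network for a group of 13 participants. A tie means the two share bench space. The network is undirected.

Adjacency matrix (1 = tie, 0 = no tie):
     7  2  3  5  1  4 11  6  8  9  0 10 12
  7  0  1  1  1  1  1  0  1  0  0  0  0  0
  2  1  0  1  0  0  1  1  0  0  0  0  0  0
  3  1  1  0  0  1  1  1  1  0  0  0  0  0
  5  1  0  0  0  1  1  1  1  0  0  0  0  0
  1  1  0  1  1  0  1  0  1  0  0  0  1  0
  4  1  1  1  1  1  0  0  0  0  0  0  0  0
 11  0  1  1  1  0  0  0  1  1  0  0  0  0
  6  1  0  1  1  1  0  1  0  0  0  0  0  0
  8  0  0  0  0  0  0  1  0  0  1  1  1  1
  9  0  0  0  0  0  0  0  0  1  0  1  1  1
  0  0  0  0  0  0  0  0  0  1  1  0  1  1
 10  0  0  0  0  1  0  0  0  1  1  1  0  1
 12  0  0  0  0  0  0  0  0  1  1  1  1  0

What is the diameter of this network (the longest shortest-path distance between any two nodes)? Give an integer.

Eccentricity of each node (its greatest distance to any other): 0:3, 1:2, 2:3, 3:3, 4:3, 5:3, 6:3, 7:3, 8:3, 9:3, 10:3, 11:2, 12:3.
The maximum eccentricity is 3, realized for instance by the pair 7–8 via 7 – 2 – 11 – 8. So the diameter is 3.

3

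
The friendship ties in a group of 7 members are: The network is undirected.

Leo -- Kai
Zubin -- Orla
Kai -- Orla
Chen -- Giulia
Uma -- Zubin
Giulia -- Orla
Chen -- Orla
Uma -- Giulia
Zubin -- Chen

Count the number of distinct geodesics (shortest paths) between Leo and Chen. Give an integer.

The shortest distance is 3, and the only length-3 path is Leo–Kai–Orla–Chen. So there is exactly 1 shortest path.

1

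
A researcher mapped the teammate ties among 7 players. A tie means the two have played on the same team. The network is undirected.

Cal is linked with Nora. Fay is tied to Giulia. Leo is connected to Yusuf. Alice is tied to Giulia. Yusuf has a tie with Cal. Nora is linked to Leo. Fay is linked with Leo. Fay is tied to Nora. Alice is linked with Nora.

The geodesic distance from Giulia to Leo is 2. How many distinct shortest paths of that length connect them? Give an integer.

The shortest distance is 2, and the only length-2 path is Giulia–Fay–Leo. So there is exactly 1 shortest path.

1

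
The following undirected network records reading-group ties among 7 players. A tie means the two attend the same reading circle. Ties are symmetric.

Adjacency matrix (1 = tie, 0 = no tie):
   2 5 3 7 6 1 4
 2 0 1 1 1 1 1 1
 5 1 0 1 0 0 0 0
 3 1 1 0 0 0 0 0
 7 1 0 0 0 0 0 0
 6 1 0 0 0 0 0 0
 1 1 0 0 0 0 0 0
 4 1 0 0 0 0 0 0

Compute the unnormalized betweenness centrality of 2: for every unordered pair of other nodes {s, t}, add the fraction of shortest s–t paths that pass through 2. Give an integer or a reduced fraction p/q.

14

Pairs whose geodesics pass through 2 — 5–7: 1; 5–6: 1; 5–1: 1; 5–4: 1; 3–7: 1; 3–6: 1; 3–1: 1; 3–4: 1; 7–6: 1; 7–1: 1; 7–4: 1; 6–1: 1; 6–4: 1; 1–4: 1.
All other pairs contribute 0.
Summing the contributions gives betweenness(2) = 14.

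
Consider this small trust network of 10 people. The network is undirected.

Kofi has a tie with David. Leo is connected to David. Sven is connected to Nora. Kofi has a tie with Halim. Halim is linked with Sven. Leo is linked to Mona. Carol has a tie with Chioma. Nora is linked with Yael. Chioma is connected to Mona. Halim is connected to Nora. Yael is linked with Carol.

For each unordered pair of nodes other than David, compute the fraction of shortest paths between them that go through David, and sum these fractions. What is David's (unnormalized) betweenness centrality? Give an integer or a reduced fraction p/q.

15/2

Pairs whose geodesics pass through David — Chioma–Kofi: 1; Mona–Kofi: 1; Mona–Halim: 1; Mona–Sven: 1/2; Leo–Kofi: 1; Leo–Halim: 1; Leo–Sven: 1; Leo–Nora: 1.
All other pairs contribute 0.
Summing the contributions gives betweenness(David) = 15/2.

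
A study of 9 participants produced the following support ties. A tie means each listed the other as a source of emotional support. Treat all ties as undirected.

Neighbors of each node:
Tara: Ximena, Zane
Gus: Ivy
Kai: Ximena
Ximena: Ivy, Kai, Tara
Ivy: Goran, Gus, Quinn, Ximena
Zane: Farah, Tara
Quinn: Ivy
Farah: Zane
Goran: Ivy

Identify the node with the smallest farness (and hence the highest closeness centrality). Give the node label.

Ximena

Farness (sum of distances to all others) for each node — Farah:29, Goran:22, Gus:22, Ivy:15, Kai:21, Quinn:22, Tara:17, Ximena:14, Zane:22.
The smallest farness is 14, for Ximena, so Ximena has the highest closeness.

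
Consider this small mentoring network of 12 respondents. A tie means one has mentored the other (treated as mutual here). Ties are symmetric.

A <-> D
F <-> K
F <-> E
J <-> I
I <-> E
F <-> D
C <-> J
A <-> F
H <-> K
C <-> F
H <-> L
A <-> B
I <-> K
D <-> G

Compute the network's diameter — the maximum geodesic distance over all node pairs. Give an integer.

5

Eccentricity of each node (its greatest distance to any other): A:4, B:5, C:4, D:4, E:4, F:3, G:5, H:4, I:4, J:4, K:3, L:5.
The maximum eccentricity is 5, realized for instance by the pair B–L via B – A – F – K – H – L. So the diameter is 5.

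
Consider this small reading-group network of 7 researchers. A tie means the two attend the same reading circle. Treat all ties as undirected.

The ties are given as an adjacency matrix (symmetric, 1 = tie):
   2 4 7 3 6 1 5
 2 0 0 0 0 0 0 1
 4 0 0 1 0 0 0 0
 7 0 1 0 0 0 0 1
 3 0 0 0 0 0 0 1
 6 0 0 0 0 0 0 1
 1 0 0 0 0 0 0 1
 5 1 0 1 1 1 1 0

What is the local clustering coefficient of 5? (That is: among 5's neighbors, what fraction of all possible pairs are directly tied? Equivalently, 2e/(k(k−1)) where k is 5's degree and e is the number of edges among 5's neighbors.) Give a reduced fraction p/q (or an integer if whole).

0

5's neighbors: 1, 2, 3, 6, and 7 (k = 5).
Possible neighbor pairs: C(5,2) = 10. Edges among them: none → e = 0.
Clustering(5) = 0/10 = 0.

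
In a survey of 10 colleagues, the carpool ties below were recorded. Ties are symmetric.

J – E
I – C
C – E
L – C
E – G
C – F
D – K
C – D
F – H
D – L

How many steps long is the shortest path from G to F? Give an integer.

One shortest route is G – E – C – F, which uses 3 edges, and at distance 2 from G we only reach {C, J}, which does not include F. So d(G,F) = 3.

3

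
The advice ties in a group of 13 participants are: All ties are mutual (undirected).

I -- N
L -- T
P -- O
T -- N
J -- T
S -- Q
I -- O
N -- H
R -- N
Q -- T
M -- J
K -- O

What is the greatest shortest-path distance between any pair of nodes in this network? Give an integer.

6

Eccentricity of each node (its greatest distance to any other): H:4, I:4, J:5, K:6, L:5, M:6, N:3, O:5, P:6, Q:5, R:4, S:6, T:4.
The maximum eccentricity is 6, realized for instance by the pair S–K via S – Q – T – N – I – O – K. So the diameter is 6.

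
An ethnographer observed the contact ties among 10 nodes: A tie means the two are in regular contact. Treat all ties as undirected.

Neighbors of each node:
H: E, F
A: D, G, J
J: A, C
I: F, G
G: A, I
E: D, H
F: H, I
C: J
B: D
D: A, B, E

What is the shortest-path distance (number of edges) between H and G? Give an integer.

3

One shortest route is H – F – I – G, which uses 3 edges, and at distance 2 from H we only reach {D, I}, which does not include G. So d(H,G) = 3.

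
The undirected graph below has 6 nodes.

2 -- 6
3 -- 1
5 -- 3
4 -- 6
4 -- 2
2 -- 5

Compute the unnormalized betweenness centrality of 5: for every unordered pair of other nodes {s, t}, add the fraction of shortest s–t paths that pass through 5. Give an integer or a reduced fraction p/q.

6

Pairs whose geodesics pass through 5 — 1–2: 1; 1–6: 1; 1–4: 1; 2–3: 1; 6–3: 1; 4–3: 1.
All other pairs contribute 0.
Summing the contributions gives betweenness(5) = 6.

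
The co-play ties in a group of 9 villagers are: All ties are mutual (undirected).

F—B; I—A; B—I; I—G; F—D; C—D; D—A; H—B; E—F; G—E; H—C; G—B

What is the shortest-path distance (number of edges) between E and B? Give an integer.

One shortest route is E – G – B, which uses 2 edges, and E and B are not directly tied, so nothing shorter exists. So d(E,B) = 2.

2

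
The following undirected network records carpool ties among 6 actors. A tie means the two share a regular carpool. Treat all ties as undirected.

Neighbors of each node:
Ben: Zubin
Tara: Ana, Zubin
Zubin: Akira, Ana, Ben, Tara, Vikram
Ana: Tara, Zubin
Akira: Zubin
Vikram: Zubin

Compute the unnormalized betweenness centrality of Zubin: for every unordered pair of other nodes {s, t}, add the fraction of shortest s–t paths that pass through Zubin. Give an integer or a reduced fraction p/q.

9

Pairs whose geodesics pass through Zubin — Ben–Ana: 1; Ben–Akira: 1; Ben–Vikram: 1; Ben–Tara: 1; Ana–Akira: 1; Ana–Vikram: 1; Akira–Vikram: 1; Akira–Tara: 1; Vikram–Tara: 1.
All other pairs contribute 0.
Summing the contributions gives betweenness(Zubin) = 9.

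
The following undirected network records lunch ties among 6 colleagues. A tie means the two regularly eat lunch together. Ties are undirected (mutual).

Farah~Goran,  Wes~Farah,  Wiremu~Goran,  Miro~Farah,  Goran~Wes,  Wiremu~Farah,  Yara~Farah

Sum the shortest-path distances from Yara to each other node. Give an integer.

9

Distances from Yara: Farah:1, Goran:2, Miro:2, Wes:2, Wiremu:2.
Sum = 1 + 2 + 2 + 2 + 2 = 9.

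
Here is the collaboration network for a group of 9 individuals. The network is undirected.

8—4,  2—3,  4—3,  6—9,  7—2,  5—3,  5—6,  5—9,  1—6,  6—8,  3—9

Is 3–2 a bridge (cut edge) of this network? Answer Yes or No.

Without the 3–2 edge there is no alternate route between 3 and 2, so the network disconnects. It is a bridge.

Yes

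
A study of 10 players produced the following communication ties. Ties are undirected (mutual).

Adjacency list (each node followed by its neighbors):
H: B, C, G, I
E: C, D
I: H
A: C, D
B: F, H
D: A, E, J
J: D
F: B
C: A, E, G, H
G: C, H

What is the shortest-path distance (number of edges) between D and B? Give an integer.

One shortest route is D – A – C – H – B, which uses 4 edges, and at distance 3 from D we only reach {G, H}, which does not include B. So d(D,B) = 4.

4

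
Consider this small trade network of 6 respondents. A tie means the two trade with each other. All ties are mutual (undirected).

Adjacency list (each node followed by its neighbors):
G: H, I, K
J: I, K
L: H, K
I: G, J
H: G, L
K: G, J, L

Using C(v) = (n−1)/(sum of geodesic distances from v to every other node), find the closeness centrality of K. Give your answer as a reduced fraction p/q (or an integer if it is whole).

Distances from K: G:1, H:2, I:2, J:1, L:1. Sum = 7.
n = 6, so closeness = 5/7.

5/7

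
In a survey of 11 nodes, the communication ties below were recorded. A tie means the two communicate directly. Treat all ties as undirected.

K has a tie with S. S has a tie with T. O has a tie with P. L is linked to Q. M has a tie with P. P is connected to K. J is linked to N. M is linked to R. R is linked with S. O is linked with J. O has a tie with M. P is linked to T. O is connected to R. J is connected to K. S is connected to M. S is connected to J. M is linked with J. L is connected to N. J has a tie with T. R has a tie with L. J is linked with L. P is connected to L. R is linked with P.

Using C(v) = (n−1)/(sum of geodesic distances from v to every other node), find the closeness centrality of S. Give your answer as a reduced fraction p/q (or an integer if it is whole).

Distances from S: J:1, K:1, L:2, M:1, N:2, O:2, P:2, Q:3, R:1, T:1. Sum = 16.
n = 11, so closeness = 10/16 = 5/8.

5/8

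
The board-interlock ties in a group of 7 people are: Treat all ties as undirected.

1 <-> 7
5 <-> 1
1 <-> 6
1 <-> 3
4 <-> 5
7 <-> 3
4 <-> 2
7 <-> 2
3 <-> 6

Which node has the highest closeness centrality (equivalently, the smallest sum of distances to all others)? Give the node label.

Farness (sum of distances to all others) for each node — 1:8, 2:11, 3:10, 4:12, 5:10, 6:12, 7:9.
The smallest farness is 8, for 1, so 1 has the highest closeness.

1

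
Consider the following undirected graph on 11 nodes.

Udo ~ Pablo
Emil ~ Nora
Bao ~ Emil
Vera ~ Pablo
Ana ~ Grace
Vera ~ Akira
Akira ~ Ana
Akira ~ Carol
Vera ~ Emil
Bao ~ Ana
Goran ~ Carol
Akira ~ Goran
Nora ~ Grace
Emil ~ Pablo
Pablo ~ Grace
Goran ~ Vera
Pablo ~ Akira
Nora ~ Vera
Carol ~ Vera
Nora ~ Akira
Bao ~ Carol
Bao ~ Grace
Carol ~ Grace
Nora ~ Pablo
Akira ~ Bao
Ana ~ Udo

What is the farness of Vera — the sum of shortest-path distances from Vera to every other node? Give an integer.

14

Distances from Vera: Akira:1, Ana:2, Bao:2, Carol:1, Emil:1, Goran:1, Grace:2, Nora:1, Pablo:1, Udo:2.
Sum = 1 + 2 + 2 + 1 + 1 + 1 + 2 + 1 + 1 + 2 = 14.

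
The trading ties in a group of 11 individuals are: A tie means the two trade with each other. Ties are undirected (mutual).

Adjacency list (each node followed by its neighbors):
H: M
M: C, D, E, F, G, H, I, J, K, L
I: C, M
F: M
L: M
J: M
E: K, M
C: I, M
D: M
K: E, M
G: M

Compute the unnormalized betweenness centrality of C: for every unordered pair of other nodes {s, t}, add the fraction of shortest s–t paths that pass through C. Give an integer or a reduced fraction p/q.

0

No shortest path between any pair of other nodes passes through C.
Summing the contributions gives betweenness(C) = 0.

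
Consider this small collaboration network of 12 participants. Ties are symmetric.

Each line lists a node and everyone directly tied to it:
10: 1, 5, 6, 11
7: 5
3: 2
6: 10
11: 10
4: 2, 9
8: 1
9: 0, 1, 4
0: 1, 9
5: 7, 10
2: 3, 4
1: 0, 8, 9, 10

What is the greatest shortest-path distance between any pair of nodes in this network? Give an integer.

Eccentricity of each node (its greatest distance to any other): 0:4, 1:4, 2:6, 3:7, 4:5, 5:6, 6:6, 7:7, 8:5, 9:4, 10:5, 11:6.
The maximum eccentricity is 7, realized for instance by the pair 3–7 via 3 – 2 – 4 – 9 – 1 – 10 – 5 – 7. So the diameter is 7.

7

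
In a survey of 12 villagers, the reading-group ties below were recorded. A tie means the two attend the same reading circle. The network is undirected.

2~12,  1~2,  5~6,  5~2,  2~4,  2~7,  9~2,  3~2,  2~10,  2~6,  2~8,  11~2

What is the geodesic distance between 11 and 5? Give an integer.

One shortest route is 11 – 2 – 5, which uses 2 edges, and 11 and 5 are not directly tied, so nothing shorter exists. So d(11,5) = 2.

2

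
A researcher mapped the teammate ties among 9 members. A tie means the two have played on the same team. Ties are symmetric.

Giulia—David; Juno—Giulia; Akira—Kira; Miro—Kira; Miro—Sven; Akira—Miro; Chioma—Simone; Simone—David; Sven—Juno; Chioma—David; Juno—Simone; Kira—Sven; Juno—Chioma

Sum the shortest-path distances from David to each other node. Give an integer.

Distances from David: Akira:5, Chioma:1, Giulia:1, Juno:2, Kira:4, Miro:4, Simone:1, Sven:3.
Sum = 5 + 1 + 1 + 2 + 4 + 4 + 1 + 3 = 21.

21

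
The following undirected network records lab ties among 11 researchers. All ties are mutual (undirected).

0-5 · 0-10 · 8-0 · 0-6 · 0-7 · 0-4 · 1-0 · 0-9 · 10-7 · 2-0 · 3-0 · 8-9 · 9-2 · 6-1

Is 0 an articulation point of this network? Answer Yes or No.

Yes

Removing 0 leaves {3} with no path to {1 and 6}, so the network splits into 6 components. 0 is a cut vertex.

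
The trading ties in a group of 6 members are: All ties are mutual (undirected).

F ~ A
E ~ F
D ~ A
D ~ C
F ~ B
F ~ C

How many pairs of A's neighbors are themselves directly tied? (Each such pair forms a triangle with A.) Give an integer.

A's neighbors are D and F, but none of them are tied to each other, so no triangle contains A.

0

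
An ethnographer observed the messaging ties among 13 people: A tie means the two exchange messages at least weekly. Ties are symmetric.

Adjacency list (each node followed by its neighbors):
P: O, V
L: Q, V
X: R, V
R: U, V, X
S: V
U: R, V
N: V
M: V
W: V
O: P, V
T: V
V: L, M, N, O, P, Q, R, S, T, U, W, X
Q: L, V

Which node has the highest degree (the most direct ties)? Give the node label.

Degrees — L:2, M:1, N:1, O:2, P:2, Q:2, R:3, S:1, T:1, U:2, V:12, W:1, X:2.
The maximum is 12, attained only by V.

V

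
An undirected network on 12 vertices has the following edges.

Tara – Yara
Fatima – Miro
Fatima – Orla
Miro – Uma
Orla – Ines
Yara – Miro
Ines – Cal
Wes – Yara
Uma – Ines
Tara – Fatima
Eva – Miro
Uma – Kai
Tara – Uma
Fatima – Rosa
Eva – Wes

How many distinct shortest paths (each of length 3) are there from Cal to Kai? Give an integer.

1

The shortest distance is 3, and the only length-3 path is Cal–Ines–Uma–Kai. So there is exactly 1 shortest path.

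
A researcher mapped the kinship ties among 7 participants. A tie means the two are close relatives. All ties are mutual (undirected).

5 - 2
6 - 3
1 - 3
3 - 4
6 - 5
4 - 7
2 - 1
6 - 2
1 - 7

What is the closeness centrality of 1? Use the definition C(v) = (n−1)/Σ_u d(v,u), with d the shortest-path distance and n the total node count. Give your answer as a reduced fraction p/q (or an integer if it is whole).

Distances from 1: 2:1, 3:1, 4:2, 5:2, 6:2, 7:1. Sum = 9.
n = 7, so closeness = 6/9 = 2/3.

2/3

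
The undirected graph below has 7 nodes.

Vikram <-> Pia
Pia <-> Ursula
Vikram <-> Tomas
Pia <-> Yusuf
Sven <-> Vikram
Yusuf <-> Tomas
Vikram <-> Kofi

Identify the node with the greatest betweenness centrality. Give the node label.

Unnormalized betweenness of each node: Kofi:0, Pia:13/2, Sven:0, Tomas:3/2, Ursula:0, Vikram:10, Yusuf:1.
Vikram has the largest value, 10, making it the main broker — the node through which the most shortest paths run.

Vikram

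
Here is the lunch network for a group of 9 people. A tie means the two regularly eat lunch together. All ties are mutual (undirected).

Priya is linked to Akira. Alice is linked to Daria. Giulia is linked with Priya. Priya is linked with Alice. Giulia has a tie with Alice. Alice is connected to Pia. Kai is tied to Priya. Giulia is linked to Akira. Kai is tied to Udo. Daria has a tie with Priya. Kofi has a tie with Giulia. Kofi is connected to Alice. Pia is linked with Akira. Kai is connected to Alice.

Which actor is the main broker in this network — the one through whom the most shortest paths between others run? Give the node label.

Unnormalized betweenness of each node: Akira:1, Alice:11, Daria:0, Giulia:11/6, Kai:7, Kofi:0, Pia:1/3, Priya:35/6, Udo:0.
Alice has the largest value, 11, making it the main broker — the node through which the most shortest paths run.

Alice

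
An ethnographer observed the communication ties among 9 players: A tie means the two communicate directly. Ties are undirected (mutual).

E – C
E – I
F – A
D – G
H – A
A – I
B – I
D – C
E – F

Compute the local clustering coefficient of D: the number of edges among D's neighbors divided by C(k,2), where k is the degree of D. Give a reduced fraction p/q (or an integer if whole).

0

D's neighbors: C and G (k = 2).
Possible neighbor pairs: C(2,2) = 1. Edges among them: none → e = 0.
Clustering(D) = 0/1.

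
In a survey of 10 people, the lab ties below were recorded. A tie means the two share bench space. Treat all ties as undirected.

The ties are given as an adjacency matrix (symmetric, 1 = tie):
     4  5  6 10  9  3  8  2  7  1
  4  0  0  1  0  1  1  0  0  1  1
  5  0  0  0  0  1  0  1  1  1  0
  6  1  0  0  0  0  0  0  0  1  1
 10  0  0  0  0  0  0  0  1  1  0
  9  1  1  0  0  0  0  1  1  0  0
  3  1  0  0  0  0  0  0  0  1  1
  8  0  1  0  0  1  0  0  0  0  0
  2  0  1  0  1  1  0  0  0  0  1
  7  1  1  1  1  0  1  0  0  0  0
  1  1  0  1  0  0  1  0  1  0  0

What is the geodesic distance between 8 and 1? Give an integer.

One shortest route is 8 – 9 – 4 – 1, which uses 3 edges, and at distance 2 from 8 we only reach {2, 4, 7}, which does not include 1. So d(8,1) = 3.

3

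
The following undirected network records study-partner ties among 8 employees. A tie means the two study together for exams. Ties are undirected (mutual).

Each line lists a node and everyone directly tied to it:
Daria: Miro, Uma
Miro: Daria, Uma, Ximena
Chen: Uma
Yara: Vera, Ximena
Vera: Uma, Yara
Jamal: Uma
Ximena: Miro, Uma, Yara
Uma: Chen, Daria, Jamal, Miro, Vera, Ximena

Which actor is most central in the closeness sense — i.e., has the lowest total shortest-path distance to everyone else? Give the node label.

Uma

Farness (sum of distances to all others) for each node — Chen:14, Daria:13, Jamal:14, Miro:11, Uma:8, Vera:12, Ximena:11, Yara:15.
The smallest farness is 8, for Uma, so Uma has the highest closeness.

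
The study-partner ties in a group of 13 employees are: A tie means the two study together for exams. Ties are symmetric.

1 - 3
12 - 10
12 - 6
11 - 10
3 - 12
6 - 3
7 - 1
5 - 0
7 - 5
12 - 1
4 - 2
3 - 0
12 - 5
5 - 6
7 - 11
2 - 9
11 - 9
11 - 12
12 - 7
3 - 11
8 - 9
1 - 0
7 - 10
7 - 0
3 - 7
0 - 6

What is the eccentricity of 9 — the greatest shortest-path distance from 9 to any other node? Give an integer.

3

Distances from 9: 0:3, 1:3, 2:1, 3:2, 4:2, 5:3, 6:3, 7:2, 8:1, 10:2, 11:1, 12:2.
The largest is 3 (to 1, 0, 5, and 6), so the eccentricity of 9 is 3.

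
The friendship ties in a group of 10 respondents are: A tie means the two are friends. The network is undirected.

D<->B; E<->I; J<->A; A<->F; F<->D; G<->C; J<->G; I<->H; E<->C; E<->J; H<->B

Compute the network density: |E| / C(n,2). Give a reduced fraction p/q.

There are 11 edges and 10 nodes, so the maximum possible is C(10,2) = 45.
Density = 11/45.

11/45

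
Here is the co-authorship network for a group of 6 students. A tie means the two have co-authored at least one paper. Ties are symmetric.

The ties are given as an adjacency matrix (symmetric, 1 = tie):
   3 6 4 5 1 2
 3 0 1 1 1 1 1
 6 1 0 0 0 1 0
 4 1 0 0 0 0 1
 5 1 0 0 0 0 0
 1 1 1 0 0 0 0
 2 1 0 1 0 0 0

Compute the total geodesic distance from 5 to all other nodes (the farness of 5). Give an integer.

Distances from 5: 1:2, 2:2, 3:1, 4:2, 6:2.
Sum = 2 + 2 + 1 + 2 + 2 = 9.

9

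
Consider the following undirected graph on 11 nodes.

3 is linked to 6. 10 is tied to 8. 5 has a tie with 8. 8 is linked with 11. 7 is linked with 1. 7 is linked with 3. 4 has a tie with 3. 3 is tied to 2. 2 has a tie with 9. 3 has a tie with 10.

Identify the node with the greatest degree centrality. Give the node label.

Degrees — 1:1, 2:2, 3:5, 4:1, 5:1, 6:1, 7:2, 8:3, 9:1, 10:2, 11:1.
The maximum is 5, attained only by 3.

3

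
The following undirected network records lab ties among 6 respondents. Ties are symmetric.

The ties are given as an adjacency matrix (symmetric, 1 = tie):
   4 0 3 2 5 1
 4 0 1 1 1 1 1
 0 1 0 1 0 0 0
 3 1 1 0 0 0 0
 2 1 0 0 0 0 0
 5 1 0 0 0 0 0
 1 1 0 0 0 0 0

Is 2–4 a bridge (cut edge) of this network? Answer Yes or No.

Yes

Without the 2–4 edge there is no alternate route between 2 and 4, so the network disconnects. It is a bridge.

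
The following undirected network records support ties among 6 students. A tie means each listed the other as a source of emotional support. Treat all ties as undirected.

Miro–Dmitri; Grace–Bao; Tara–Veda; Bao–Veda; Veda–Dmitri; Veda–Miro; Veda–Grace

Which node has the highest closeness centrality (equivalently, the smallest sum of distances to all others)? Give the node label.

Farness (sum of distances to all others) for each node — Bao:8, Dmitri:8, Grace:8, Miro:8, Tara:9, Veda:5.
The smallest farness is 5, for Veda, so Veda has the highest closeness.

Veda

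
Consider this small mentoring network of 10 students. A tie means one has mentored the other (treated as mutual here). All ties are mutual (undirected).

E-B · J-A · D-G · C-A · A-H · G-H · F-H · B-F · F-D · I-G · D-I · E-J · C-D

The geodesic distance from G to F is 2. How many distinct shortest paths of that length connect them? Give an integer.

2

The shortest distance is 2. The length-2 paths are: G–D–F; G–H–F.
That gives 2 distinct shortest paths.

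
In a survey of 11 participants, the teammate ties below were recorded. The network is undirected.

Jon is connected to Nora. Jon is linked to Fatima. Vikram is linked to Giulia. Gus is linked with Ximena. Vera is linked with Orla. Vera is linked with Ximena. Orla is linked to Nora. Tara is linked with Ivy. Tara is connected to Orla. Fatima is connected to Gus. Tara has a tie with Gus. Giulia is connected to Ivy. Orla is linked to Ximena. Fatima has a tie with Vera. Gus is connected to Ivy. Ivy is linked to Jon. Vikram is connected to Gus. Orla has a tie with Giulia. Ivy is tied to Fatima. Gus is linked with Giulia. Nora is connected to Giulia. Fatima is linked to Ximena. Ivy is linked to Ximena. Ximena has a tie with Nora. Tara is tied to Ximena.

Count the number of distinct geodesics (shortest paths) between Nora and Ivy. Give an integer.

The shortest distance is 2. The length-2 paths are: Nora–Jon–Ivy; Nora–Giulia–Ivy; Nora–Ximena–Ivy.
That gives 3 distinct shortest paths.

3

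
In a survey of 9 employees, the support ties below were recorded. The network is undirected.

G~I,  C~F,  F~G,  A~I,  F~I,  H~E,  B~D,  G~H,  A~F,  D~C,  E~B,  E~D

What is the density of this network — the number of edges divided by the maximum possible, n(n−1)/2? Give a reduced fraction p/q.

1/3

There are 12 edges and 9 nodes, so the maximum possible is C(9,2) = 36.
Density = 12/36 = 1/3.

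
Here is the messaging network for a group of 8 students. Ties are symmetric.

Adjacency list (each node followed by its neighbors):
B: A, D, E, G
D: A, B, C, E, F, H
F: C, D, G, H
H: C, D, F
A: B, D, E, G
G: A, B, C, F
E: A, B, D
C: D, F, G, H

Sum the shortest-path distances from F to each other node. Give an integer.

10

Distances from F: A:2, B:2, C:1, D:1, E:2, G:1, H:1.
Sum = 2 + 2 + 1 + 1 + 2 + 1 + 1 = 10.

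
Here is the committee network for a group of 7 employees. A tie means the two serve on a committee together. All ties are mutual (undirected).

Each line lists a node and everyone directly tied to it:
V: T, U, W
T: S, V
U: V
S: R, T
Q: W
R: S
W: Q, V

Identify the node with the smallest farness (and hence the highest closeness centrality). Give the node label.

V

Farness (sum of distances to all others) for each node — Q:18, R:19, S:14, T:11, U:15, V:10, W:13.
The smallest farness is 10, for V, so V has the highest closeness.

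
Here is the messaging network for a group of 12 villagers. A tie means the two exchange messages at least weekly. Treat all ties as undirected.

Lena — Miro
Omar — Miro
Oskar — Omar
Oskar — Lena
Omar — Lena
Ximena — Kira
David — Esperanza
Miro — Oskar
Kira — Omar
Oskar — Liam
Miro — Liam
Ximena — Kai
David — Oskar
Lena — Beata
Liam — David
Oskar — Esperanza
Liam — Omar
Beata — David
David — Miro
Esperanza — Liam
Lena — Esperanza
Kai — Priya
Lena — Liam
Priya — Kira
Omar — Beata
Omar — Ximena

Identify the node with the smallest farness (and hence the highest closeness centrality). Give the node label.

Farness (sum of distances to all others) for each node — Beata:21, David:23, Esperanza:24, Kai:29, Kira:21, Lena:18, Liam:18, Miro:19, Omar:15, Oskar:18, Priya:29, Ximena:21.
The smallest farness is 15, for Omar, so Omar has the highest closeness.

Omar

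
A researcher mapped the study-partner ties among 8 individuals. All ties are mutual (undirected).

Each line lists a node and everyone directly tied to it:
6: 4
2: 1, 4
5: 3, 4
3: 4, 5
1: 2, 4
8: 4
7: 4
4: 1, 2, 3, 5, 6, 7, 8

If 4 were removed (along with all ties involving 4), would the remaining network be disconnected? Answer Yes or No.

Removing 4 leaves {1 and 2} with no path to {7}, so the network splits into 5 components. 4 is a cut vertex.

Yes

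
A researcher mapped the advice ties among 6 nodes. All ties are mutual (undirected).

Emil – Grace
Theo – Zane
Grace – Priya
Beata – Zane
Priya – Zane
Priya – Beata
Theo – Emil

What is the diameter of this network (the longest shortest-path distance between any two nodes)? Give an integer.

Eccentricity of each node (its greatest distance to any other): Beata:3, Emil:3, Grace:2, Priya:2, Theo:2, Zane:2.
The maximum eccentricity is 3, realized for instance by the pair Emil–Beata via Emil – Grace – Priya – Beata. So the diameter is 3.

3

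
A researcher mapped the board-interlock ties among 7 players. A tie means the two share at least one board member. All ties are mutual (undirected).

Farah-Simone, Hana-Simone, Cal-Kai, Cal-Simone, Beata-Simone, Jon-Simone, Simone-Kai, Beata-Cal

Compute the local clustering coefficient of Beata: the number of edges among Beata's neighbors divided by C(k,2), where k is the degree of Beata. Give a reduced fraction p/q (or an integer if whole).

Beata's neighbors: Cal and Simone (k = 2).
Possible neighbor pairs: C(2,2) = 1. Edges among them: Cal–Simone → e = 1.
Clustering(Beata) = 1/1.

1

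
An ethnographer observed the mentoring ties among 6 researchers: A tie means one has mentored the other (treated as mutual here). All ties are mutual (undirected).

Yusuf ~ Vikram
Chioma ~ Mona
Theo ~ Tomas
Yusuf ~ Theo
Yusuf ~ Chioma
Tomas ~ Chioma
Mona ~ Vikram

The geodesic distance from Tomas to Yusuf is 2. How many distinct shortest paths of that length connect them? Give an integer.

2

The shortest distance is 2. The length-2 paths are: Tomas–Chioma–Yusuf; Tomas–Theo–Yusuf.
That gives 2 distinct shortest paths.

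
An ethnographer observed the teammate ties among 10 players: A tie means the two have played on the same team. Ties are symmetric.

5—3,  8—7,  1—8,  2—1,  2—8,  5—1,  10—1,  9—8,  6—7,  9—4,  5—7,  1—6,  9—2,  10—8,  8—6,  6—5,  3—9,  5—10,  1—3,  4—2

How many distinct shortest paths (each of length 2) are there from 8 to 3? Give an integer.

The shortest distance is 2. The length-2 paths are: 8–1–3; 8–9–3.
That gives 2 distinct shortest paths.

2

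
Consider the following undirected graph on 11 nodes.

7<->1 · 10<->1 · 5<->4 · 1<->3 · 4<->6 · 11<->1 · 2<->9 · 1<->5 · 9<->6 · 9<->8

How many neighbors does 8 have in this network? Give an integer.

8 is directly tied to 9. That is 1 neighbor, so the degree of 8 is 1.

1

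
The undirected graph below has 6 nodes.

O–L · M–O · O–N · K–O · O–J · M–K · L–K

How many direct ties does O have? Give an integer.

O is directly tied to J, K, L, M, and N. That is 5 neighbors, so the degree of O is 5.

5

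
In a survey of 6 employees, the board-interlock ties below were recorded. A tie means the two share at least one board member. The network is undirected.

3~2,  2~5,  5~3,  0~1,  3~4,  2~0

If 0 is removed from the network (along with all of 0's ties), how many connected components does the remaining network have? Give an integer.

2

Without 0, the remaining ties split the others into: {1}; {2, 3, 4, 5}.
That's 2 separate components.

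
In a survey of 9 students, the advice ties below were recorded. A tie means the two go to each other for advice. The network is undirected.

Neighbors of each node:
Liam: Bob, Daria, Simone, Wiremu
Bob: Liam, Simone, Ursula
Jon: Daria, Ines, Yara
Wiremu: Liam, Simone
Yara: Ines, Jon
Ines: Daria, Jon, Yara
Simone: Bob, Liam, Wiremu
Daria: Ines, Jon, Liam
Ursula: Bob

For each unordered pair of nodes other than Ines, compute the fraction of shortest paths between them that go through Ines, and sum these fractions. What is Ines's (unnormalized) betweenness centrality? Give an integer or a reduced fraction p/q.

3

Pairs whose geodesics pass through Ines — Daria–Yara: 1/2; Yara–Wiremu: 1/2; Yara–Simone: 1/2; Yara–Bob: 1/2; Yara–Ursula: 1/2; Yara–Liam: 1/2.
All other pairs contribute 0.
Summing the contributions gives betweenness(Ines) = 3.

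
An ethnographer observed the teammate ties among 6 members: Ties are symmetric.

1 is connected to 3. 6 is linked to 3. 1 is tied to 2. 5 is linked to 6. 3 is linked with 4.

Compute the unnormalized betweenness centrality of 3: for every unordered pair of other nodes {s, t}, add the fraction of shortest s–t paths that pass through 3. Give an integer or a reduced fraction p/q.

Pairs whose geodesics pass through 3 — 4–5: 1; 4–1: 1; 4–6: 1; 4–2: 1; 5–1: 1; 5–2: 1; 1–6: 1; 6–2: 1.
All other pairs contribute 0.
Summing the contributions gives betweenness(3) = 8.

8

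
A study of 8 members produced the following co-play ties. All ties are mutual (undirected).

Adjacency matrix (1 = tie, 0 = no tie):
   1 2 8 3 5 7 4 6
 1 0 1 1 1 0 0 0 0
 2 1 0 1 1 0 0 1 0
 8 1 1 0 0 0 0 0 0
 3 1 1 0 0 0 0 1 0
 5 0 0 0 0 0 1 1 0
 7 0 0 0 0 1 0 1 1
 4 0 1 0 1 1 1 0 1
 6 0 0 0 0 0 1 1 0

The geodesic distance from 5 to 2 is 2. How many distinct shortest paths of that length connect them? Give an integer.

The shortest distance is 2, and the only length-2 path is 5–4–2. So there is exactly 1 shortest path.

1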